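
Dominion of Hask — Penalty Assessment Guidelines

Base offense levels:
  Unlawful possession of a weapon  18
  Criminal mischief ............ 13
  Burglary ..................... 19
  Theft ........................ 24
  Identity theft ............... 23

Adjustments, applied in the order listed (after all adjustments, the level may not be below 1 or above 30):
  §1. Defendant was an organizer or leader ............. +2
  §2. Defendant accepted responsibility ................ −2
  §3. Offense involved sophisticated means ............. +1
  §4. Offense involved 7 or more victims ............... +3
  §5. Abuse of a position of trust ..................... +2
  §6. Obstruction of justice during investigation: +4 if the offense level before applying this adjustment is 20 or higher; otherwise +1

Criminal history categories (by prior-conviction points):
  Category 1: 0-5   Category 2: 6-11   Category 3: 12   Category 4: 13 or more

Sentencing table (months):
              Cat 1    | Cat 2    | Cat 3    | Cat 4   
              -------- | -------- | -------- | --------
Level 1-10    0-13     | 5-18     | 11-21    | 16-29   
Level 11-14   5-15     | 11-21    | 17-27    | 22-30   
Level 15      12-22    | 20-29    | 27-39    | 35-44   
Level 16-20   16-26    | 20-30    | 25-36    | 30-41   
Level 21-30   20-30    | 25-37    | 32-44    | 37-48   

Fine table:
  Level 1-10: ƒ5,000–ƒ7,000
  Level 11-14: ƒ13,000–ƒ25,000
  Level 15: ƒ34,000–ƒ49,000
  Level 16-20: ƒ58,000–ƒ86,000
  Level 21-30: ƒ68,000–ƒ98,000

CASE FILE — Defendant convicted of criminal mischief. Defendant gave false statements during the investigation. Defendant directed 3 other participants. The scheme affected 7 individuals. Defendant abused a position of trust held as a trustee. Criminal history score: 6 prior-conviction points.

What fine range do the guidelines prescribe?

Base offense level for criminal mischief: 13.
§1 applies: 13 + 2 = 15.
§3 does not apply.
§4 applies: 15 + 3 = 18.
§5 applies: 18 + 2 = 20.
§6 applies (level before this adjustment is 20 ≥ 20, so +4): 20 + 4 = 24.
Final offense level: 24.
Level 24 falls in the 21-30 band.
Fine table: Level 21-30 → ƒ68,000–ƒ98,000.

ƒ68,000–ƒ98,000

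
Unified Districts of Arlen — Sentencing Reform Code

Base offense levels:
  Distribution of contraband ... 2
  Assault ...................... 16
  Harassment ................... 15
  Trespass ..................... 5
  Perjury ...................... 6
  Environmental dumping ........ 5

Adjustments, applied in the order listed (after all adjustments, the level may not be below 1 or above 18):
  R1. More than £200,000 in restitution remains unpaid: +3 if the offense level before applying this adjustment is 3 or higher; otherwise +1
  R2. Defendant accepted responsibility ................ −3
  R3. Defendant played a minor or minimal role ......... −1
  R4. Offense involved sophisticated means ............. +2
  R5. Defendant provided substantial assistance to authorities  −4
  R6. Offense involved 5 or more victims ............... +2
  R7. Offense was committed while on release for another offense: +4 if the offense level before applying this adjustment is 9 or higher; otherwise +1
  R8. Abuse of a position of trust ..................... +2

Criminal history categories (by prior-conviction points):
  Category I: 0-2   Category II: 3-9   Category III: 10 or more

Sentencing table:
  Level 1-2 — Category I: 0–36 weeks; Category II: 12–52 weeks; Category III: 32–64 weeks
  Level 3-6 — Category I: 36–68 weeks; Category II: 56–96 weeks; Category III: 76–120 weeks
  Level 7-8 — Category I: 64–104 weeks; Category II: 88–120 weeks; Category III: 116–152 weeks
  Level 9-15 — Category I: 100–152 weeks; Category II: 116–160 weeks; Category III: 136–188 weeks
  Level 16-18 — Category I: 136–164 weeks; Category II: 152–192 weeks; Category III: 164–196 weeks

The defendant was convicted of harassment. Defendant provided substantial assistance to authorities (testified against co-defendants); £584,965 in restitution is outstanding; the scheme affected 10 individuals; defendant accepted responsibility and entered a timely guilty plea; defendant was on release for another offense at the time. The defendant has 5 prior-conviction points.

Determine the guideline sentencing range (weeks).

152-192 weeks

Base offense level for harassment: 15.
R1 applies (level before this adjustment is 15 ≥ 3, so +3): 15 + 3 = 18.
R2 applies: 18 − 3 = 15.
R3 does not apply.
R4 does not apply.
R5 applies: 15 − 4 = 11.
R6 applies: 11 + 2 = 13.
R7 applies (level before this adjustment is 13 ≥ 9, so +4): 13 + 4 = 17.
Final offense level: 17.
Criminal history: 5 prior points → Category II (3-9).
Level 17 falls in the 16-18 band.
Grid: Level 16-18 × Category II = 152-192 weeks.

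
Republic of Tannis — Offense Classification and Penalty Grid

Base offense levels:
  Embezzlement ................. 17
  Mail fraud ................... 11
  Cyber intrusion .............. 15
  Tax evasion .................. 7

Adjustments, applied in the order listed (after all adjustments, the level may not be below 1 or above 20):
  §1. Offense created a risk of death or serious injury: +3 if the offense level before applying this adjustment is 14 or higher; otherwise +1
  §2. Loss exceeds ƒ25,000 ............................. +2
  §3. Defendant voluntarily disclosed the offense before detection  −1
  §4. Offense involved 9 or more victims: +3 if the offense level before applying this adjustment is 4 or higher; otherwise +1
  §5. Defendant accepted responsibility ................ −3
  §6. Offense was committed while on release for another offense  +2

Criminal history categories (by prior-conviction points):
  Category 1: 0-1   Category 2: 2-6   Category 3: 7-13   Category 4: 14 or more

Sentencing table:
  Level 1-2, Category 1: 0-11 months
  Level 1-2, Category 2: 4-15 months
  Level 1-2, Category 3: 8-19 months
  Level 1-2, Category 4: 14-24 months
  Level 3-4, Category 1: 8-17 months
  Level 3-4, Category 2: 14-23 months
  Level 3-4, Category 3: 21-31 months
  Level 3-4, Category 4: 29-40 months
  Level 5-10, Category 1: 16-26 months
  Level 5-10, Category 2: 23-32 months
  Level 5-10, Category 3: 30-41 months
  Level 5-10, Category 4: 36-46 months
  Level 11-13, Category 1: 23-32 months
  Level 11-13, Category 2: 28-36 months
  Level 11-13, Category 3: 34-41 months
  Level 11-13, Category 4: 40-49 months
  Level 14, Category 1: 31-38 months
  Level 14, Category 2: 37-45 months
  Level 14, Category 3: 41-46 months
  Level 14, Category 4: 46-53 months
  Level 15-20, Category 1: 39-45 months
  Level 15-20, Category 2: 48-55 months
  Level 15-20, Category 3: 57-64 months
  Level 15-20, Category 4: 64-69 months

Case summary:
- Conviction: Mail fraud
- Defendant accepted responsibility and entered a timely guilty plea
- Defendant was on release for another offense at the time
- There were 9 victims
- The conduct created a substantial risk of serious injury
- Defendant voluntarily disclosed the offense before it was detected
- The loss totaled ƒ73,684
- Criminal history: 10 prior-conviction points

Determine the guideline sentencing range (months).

57-64 months

Base offense level for mail fraud: 11.
§1 applies (level before this adjustment is 11 < 14, so +1): 11 + 1 = 12.
§2 applies: 12 + 2 = 14.
§3 applies: 14 − 1 = 13.
§4 applies (level before this adjustment is 13 ≥ 4, so +3): 13 + 3 = 16.
§5 applies: 16 − 3 = 13.
§6 applies: 13 + 2 = 15.
Final offense level: 15.
Criminal history: 10 prior points → Category 3 (7-13).
Level 15 falls in the 15-20 band.
Grid: Level 15-20 × Category 3 = 57-64 months.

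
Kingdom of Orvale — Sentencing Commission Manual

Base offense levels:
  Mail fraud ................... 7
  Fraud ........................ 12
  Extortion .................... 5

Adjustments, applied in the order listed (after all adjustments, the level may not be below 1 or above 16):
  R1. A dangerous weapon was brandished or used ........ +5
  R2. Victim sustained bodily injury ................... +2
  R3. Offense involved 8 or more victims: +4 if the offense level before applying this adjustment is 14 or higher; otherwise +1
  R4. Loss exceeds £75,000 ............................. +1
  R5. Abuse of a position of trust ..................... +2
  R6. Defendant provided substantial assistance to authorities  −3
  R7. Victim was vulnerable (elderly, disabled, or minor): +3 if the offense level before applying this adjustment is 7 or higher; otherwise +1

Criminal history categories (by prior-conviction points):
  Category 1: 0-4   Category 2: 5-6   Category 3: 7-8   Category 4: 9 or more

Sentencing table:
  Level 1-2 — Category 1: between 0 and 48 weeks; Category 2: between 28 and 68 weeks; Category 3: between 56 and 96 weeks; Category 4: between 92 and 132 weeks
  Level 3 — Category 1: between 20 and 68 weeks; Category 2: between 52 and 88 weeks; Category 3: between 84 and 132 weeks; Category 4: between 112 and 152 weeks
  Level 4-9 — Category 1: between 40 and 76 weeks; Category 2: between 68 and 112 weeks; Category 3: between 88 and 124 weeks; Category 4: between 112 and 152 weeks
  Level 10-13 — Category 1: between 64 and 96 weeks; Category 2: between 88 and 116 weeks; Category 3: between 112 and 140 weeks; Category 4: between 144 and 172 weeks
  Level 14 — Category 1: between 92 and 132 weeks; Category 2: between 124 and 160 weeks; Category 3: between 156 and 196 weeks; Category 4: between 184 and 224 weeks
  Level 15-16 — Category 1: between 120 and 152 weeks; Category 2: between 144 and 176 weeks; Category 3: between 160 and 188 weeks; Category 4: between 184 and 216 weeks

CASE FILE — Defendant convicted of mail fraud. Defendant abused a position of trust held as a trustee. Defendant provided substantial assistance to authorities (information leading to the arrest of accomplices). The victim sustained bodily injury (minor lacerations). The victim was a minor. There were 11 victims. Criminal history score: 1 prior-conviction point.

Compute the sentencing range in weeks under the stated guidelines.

Base offense level for mail fraud: 7.
R1 does not apply.
R2 applies: 7 + 2 = 9.
R3 applies (level before this adjustment is 9 < 14, so +1): 9 + 1 = 10.
R4 does not apply.
R5 applies: 10 + 2 = 12.
R6 applies: 12 − 3 = 9.
R7 applies (level before this adjustment is 9 ≥ 7, so +3): 9 + 3 = 12.
Final offense level: 12.
Criminal history: 1 prior point → Category 1 (0-4).
Level 12 falls in the 10-13 band.
Grid: Level 10-13 × Category 1 = 64-96 weeks.

64-96 weeks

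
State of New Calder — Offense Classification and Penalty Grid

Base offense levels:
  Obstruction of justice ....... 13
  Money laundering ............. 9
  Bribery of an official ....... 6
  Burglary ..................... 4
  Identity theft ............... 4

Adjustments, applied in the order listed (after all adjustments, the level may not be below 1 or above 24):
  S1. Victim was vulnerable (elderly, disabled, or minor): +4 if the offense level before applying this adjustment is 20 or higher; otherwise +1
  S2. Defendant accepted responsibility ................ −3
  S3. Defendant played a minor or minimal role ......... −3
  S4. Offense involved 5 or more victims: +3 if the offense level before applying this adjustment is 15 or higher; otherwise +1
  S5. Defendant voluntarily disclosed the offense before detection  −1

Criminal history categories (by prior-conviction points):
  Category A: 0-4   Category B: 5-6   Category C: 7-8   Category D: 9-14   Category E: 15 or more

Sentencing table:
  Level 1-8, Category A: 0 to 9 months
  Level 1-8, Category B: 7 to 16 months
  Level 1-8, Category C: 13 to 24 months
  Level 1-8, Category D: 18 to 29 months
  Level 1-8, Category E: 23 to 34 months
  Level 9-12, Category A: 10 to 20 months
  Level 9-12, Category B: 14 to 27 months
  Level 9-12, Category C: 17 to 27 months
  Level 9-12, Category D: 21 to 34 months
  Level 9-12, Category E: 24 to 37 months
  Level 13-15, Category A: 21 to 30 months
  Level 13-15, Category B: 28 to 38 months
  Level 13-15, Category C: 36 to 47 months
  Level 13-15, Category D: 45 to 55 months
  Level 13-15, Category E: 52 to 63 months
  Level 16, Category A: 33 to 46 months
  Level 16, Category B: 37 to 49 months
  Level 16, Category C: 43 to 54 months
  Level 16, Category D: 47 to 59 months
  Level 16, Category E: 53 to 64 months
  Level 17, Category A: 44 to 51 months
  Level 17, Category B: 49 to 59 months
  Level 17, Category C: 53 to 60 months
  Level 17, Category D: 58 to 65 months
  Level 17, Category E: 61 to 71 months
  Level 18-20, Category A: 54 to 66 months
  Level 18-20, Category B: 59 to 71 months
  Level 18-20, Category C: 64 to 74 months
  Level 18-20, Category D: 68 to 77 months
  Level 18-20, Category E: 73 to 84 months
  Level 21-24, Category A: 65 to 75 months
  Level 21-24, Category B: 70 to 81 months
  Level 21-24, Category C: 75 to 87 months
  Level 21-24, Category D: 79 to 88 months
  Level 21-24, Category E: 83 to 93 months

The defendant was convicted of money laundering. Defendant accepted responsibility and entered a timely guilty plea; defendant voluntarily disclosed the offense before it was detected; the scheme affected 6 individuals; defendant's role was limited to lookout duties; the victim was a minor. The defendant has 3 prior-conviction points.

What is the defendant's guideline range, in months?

0-9 months

Base offense level for money laundering: 9.
S1 applies (level before this adjustment is 9 < 20, so +1): 9 + 1 = 10.
S2 applies: 10 − 3 = 7.
S3 applies: 7 − 3 = 4.
S4 applies (level before this adjustment is 4 < 15, so +1): 4 + 1 = 5.
S5 applies: 5 − 1 = 4.
Final offense level: 4.
Criminal history: 3 prior points → Category A (0-4).
Level 4 falls in the 1-8 band.
Grid: Level 1-8 × Category A = 0-9 months.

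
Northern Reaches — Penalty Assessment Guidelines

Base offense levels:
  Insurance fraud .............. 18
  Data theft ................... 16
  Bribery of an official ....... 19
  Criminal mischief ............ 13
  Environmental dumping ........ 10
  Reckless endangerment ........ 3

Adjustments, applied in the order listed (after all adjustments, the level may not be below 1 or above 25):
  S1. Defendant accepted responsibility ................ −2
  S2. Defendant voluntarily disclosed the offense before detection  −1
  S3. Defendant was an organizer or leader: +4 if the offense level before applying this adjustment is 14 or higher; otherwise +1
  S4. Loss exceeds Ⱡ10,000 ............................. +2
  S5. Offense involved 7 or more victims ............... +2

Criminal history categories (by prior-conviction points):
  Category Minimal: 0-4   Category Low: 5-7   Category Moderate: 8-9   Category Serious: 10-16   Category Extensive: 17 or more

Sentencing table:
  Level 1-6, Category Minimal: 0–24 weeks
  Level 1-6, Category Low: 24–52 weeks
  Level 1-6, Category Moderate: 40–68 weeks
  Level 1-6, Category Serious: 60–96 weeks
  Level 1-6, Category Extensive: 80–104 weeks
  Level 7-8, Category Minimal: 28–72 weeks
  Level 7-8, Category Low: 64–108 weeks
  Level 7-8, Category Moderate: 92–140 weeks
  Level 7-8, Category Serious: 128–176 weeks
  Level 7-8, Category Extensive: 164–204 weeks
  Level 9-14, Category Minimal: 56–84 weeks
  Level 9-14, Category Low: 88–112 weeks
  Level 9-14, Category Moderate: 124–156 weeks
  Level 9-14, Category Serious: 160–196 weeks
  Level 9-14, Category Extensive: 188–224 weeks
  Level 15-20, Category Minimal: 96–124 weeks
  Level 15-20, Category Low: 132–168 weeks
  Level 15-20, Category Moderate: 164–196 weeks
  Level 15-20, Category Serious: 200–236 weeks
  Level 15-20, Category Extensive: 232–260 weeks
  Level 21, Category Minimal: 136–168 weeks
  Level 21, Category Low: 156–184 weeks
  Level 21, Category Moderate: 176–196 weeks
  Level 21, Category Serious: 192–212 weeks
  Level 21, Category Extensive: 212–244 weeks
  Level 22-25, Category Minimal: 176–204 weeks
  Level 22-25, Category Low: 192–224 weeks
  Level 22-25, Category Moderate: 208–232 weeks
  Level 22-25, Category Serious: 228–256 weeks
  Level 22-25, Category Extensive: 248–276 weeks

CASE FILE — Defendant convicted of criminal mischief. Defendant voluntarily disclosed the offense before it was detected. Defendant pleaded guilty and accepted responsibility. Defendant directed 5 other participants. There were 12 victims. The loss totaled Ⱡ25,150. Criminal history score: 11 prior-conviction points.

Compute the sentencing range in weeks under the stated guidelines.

200-236 weeks

Base offense level for criminal mischief: 13.
S1 applies: 13 − 2 = 11.
S2 applies: 11 − 1 = 10.
S3 applies (level before this adjustment is 10 < 14, so +1): 10 + 1 = 11.
S4 applies: 11 + 2 = 13.
S5 applies: 13 + 2 = 15.
Final offense level: 15.
Criminal history: 11 prior points → Category Serious (10-16).
Level 15 falls in the 15-20 band.
Grid: Level 15-20 × Category Serious = 200-236 weeks.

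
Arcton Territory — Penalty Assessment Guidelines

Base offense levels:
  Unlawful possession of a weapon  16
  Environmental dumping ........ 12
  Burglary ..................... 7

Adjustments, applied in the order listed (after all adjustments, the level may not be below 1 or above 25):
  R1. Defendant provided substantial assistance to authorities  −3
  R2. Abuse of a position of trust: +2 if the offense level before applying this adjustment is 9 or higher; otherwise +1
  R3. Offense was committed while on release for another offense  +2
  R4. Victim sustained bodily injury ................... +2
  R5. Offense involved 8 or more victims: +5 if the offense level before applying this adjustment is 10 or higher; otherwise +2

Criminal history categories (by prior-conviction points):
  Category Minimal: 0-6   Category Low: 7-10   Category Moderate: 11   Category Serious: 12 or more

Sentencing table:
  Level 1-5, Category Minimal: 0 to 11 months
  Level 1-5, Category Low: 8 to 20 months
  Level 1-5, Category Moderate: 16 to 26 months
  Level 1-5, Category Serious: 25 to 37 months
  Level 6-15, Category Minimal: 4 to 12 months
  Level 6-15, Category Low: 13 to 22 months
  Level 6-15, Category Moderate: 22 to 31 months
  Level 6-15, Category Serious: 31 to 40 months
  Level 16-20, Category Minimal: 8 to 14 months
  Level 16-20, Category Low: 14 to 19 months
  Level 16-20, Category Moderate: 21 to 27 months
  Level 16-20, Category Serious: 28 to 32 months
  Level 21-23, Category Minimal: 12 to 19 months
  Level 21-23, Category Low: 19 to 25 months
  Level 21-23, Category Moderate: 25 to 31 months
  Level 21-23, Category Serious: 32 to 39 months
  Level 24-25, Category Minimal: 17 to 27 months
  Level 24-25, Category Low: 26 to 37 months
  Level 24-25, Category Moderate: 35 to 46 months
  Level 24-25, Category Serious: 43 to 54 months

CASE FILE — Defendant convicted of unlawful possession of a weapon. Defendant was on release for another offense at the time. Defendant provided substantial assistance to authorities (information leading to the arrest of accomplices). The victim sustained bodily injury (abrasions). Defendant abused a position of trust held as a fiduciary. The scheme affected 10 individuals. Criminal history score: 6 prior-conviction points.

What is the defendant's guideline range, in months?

17-27 months

Base offense level for unlawful possession of a weapon: 16.
R1 applies: 16 − 3 = 13.
R2 applies (level before this adjustment is 13 ≥ 9, so +2): 13 + 2 = 15.
R3 applies: 15 + 2 = 17.
R4 applies: 17 + 2 = 19.
R5 applies (level before this adjustment is 19 ≥ 10, so +5): 19 + 5 = 24.
Final offense level: 24.
Criminal history: 6 prior points → Category Minimal (0-6).
Level 24 falls in the 24-25 band.
Grid: Level 24-25 × Category Minimal = 17-27 months.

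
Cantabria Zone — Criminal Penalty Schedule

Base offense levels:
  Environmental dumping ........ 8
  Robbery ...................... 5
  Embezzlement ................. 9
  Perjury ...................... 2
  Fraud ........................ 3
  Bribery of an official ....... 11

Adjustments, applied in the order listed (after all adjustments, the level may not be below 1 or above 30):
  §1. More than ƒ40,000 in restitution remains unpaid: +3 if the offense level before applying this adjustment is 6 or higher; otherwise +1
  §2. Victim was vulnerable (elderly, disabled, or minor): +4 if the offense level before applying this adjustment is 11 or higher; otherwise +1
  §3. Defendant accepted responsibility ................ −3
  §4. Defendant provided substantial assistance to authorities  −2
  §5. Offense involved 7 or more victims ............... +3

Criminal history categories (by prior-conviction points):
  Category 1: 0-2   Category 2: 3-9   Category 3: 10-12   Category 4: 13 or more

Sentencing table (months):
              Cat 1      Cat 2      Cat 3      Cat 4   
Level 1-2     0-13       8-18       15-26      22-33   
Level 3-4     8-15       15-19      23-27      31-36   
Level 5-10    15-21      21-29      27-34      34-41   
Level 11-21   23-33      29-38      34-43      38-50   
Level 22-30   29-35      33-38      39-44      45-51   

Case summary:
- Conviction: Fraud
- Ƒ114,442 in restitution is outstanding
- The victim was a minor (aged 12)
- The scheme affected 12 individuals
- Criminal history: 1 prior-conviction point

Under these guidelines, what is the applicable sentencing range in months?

15-21 months

Base offense level for fraud: 3.
§1 applies (level before this adjustment is 3 < 6, so +1): 3 + 1 = 4.
§2 applies (level before this adjustment is 4 < 11, so +1): 4 + 1 = 5.
§4 does not apply.
§5 applies: 5 + 3 = 8.
Final offense level: 8.
Criminal history: 1 prior point → Category 1 (0-2).
Level 8 falls in the 5-10 band.
Grid: Level 5-10 × Category 1 = 15-21 months.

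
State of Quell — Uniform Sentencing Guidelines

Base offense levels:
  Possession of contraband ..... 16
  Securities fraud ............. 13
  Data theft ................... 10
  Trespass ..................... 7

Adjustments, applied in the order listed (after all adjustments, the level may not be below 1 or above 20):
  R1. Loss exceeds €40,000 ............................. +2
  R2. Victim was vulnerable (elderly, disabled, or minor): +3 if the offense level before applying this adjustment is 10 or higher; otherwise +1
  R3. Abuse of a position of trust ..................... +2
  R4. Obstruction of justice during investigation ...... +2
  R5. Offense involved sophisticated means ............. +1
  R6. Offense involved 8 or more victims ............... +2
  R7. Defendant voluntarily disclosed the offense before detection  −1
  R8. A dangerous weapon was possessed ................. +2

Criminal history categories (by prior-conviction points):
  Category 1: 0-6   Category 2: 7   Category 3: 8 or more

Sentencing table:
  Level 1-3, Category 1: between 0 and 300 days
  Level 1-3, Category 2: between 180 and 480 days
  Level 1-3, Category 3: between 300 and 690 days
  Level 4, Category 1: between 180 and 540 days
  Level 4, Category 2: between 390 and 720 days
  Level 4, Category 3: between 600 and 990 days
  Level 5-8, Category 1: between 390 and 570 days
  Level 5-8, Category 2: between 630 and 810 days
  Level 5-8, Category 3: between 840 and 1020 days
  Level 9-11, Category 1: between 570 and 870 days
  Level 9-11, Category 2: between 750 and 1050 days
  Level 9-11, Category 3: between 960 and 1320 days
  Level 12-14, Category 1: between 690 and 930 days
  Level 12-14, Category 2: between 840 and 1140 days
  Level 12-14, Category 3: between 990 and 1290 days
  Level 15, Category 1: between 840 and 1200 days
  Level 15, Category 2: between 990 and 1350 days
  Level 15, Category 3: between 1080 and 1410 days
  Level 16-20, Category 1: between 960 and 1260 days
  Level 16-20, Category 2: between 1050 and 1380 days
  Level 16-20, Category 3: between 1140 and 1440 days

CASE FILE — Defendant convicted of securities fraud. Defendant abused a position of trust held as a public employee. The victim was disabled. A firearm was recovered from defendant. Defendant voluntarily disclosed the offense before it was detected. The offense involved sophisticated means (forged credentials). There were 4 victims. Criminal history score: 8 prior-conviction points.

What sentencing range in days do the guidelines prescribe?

Base offense level for securities fraud: 13.
R1 does not apply.
R2 applies (level before this adjustment is 13 ≥ 10, so +3): 13 + 3 = 16.
R3 applies: 16 + 2 = 18.
R5 applies: 18 + 1 = 19.
R6 does not apply.
R7 applies: 19 − 1 = 18.
R8 applies: 18 + 2 = 20.
Final offense level: 20.
Criminal history: 8 prior points → Category 3 (8+).
Level 20 falls in the 16-20 band.
Grid: Level 16-20 × Category 3 = 1140-1440 days.

1140-1440 days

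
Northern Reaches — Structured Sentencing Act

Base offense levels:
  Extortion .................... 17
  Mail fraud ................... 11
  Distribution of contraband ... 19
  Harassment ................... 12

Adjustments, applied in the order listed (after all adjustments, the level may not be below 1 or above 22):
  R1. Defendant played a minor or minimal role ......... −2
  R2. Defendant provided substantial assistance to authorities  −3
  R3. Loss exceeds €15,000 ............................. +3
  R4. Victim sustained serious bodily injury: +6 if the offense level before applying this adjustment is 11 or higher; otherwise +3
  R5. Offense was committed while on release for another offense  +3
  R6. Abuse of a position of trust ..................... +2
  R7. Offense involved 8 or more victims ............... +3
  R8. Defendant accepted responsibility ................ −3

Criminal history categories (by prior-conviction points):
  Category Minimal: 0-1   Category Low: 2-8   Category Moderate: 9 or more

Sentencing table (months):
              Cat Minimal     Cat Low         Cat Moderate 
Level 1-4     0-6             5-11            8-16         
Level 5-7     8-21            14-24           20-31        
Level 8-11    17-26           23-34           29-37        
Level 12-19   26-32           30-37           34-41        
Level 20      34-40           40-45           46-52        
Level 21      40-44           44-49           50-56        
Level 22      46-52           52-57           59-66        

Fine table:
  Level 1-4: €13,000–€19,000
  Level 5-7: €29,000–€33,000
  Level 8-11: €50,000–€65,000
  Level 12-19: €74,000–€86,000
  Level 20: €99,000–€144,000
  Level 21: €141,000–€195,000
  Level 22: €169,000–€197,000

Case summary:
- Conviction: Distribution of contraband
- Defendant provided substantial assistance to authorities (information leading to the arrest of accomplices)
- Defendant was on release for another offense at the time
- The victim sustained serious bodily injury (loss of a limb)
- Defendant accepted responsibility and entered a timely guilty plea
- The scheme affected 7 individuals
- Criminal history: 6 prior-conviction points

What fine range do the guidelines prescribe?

€169,000–€197,000

Base offense level for distribution of contraband: 19.
R1 does not apply.
R2 applies: 19 − 3 = 16.
R4 applies (level before this adjustment is 16 ≥ 11, so +6): 16 + 6 = 22.
R5 applies: 22 + 3 = 25.
R6 does not apply.
R8 applies: 25 − 3 = 22.
Final offense level: 22.
Level 22 falls in the 22 band.
Fine table: Level 22 → €169,000–€197,000.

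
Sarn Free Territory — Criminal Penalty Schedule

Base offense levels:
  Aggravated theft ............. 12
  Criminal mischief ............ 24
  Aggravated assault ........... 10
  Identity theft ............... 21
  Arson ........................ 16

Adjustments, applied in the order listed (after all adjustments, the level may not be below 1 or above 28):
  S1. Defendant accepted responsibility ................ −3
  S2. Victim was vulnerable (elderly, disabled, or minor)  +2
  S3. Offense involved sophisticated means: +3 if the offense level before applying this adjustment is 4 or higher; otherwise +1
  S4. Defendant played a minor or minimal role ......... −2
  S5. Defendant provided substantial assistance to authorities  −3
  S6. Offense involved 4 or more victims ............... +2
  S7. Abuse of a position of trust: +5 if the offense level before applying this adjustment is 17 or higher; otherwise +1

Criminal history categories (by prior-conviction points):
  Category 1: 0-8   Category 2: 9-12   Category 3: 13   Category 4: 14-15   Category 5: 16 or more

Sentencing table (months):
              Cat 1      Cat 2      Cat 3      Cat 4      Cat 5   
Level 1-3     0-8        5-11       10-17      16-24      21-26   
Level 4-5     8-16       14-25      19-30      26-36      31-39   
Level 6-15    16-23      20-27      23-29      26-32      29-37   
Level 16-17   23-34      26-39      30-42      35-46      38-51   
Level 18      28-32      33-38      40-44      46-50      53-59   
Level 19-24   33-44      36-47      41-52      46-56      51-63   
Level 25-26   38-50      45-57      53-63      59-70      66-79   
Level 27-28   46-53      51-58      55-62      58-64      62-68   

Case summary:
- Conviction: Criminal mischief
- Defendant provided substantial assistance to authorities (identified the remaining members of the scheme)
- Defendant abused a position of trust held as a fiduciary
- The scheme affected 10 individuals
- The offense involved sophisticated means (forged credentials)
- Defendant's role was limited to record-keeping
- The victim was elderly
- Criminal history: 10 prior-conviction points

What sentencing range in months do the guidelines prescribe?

51-58 months

Base offense level for criminal mischief: 24.
S2 applies: 24 + 2 = 26.
S3 applies (level before this adjustment is 26 ≥ 4, so +3): 26 + 3 = 29.
S4 applies: 29 − 2 = 27.
S5 applies: 27 − 3 = 24.
S6 applies: 24 + 2 = 26.
S7 applies (level before this adjustment is 26 ≥ 17, so +5): 26 + 5 = 31.
Level 31 exceeds the maximum of 28; capped at 28.
Final offense level: 28.
Criminal history: 10 prior points → Category 2 (9-12).
Level 28 falls in the 27-28 band.
Grid: Level 27-28 × Category 2 = 51-58 months.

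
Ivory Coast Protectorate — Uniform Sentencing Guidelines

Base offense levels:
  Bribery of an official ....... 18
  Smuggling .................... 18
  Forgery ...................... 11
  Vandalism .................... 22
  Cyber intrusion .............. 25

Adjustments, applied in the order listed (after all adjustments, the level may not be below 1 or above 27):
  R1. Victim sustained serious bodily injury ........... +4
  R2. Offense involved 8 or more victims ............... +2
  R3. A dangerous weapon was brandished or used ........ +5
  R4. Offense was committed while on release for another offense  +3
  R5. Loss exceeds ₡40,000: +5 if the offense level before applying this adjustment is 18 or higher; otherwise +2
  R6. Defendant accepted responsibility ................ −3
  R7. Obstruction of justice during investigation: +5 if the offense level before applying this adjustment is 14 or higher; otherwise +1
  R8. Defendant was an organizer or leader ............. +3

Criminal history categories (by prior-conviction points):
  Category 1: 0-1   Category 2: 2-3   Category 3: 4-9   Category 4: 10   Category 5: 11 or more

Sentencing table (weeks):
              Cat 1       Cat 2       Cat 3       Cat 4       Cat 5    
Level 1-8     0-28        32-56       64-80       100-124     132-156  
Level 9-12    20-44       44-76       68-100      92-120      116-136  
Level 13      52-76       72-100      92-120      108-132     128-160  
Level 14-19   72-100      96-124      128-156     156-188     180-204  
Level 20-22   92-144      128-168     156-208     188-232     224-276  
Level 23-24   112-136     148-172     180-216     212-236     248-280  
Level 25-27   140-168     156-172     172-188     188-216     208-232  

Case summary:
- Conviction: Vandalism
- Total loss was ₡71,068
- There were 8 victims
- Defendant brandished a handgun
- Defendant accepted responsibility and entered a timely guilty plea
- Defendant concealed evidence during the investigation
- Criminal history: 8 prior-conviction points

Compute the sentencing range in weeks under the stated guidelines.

172-188 weeks

Base offense level for vandalism: 22.
R1 does not apply.
R2 applies: 22 + 2 = 24.
R3 applies: 24 + 5 = 29.
R5 applies (level before this adjustment is 29 ≥ 18, so +5): 29 + 5 = 34.
R6 applies: 34 − 3 = 31.
R7 applies (level before this adjustment is 31 ≥ 14, so +5): 31 + 5 = 36.
Level 36 exceeds the maximum of 27; capped at 27.
Final offense level: 27.
Criminal history: 8 prior points → Category 3 (4-9).
Level 27 falls in the 25-27 band.
Grid: Level 25-27 × Category 3 = 172-188 weeks.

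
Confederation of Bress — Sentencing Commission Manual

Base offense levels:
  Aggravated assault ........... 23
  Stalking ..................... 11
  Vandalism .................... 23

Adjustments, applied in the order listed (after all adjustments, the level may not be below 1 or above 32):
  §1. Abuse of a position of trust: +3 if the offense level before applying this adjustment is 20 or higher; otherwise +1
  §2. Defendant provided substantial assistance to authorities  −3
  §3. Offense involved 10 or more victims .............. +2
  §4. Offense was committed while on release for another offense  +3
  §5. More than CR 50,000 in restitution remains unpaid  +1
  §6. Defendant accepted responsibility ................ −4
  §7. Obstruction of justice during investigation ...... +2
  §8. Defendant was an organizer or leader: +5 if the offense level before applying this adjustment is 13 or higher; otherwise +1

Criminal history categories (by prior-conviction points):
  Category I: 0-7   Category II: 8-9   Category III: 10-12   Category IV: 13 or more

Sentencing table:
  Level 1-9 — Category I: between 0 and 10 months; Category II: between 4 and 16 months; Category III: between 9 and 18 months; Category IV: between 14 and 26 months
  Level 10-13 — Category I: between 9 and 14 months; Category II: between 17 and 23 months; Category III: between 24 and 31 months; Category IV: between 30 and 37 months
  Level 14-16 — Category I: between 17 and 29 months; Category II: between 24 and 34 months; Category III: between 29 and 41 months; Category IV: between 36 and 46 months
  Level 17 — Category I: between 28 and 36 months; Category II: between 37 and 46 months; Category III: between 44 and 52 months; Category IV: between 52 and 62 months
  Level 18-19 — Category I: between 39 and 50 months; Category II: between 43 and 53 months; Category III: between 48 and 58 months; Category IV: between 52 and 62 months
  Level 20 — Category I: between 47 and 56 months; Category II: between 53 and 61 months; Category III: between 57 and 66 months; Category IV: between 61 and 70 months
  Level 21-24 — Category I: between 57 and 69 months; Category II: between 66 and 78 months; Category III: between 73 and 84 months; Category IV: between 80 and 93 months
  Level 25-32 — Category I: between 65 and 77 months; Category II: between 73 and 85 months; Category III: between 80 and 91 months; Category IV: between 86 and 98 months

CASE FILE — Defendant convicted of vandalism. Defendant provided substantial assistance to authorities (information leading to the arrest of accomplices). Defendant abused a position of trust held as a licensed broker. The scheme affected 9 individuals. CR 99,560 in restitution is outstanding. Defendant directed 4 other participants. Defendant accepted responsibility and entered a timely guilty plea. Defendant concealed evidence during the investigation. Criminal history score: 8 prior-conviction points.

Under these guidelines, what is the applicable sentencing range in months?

Base offense level for vandalism: 23.
§1 applies (level before this adjustment is 23 ≥ 20, so +3): 23 + 3 = 26.
§2 applies: 26 − 3 = 23.
§3 does not apply.
§4 does not apply.
§5 applies: 23 + 1 = 24.
§6 applies: 24 − 4 = 20.
§7 applies: 20 + 2 = 22.
§8 applies (level before this adjustment is 22 ≥ 13, so +5): 22 + 5 = 27.
Final offense level: 27.
Criminal history: 8 prior points → Category II (8-9).
Level 27 falls in the 25-32 band.
Grid: Level 25-32 × Category II = 73-85 months.

73-85 months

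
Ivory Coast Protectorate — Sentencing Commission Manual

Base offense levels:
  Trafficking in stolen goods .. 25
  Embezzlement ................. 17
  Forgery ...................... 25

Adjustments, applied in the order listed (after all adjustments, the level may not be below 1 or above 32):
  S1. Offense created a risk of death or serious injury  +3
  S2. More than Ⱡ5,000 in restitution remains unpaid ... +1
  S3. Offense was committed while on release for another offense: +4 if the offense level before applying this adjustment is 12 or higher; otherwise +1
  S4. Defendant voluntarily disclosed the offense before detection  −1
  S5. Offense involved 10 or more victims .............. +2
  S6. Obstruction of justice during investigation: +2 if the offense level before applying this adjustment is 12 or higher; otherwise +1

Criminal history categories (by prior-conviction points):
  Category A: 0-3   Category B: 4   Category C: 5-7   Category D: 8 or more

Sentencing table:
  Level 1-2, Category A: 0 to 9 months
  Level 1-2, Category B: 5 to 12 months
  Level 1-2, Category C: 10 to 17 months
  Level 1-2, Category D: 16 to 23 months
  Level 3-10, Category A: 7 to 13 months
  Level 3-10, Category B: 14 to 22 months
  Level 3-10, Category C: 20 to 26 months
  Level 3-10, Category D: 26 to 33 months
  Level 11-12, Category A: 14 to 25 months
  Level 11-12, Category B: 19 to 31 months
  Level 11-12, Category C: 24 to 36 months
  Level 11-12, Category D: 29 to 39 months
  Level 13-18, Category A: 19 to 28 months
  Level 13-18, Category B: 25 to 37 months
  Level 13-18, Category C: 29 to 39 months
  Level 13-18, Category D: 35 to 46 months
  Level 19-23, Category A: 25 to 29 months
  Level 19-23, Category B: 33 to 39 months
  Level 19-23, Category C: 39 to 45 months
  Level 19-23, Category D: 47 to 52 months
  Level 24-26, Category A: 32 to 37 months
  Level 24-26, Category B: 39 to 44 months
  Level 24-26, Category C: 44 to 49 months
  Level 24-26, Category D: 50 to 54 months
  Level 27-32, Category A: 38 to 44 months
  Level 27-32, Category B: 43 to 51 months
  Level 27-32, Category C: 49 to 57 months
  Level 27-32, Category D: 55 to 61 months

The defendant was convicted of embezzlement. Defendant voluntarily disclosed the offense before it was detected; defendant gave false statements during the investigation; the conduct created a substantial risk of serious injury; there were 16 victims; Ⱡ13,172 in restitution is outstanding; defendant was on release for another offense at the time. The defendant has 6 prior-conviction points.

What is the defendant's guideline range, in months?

49-57 months

Base offense level for embezzlement: 17.
S1 applies: 17 + 3 = 20.
S2 applies: 20 + 1 = 21.
S3 applies (level before this adjustment is 21 ≥ 12, so +4): 21 + 4 = 25.
S4 applies: 25 − 1 = 24.
S5 applies: 24 + 2 = 26.
S6 applies (level before this adjustment is 26 ≥ 12, so +2): 26 + 2 = 28.
Final offense level: 28.
Criminal history: 6 prior points → Category C (5-7).
Level 28 falls in the 27-32 band.
Grid: Level 27-32 × Category C = 49-57 months.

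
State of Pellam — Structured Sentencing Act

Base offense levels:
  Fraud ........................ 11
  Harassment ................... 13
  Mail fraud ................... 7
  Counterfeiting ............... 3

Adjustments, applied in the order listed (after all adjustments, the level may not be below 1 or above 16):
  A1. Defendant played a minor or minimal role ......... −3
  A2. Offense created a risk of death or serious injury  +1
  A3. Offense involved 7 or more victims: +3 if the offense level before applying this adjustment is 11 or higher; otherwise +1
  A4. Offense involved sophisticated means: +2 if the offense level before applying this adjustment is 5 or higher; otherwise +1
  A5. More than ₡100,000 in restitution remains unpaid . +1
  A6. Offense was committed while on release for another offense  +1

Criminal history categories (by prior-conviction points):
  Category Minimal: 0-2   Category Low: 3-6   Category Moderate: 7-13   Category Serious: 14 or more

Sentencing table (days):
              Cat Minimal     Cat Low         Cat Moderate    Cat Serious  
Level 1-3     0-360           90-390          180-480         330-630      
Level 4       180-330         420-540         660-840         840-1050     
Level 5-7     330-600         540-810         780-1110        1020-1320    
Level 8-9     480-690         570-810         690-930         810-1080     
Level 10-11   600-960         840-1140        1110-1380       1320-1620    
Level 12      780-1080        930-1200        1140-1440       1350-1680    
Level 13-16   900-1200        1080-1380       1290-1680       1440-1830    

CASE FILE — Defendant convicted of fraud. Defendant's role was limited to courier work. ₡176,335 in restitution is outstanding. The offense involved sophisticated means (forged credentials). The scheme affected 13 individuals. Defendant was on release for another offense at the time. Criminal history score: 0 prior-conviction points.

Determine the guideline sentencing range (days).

Base offense level for fraud: 11.
A1 applies: 11 − 3 = 8.
A3 applies (level before this adjustment is 8 < 11, so +1): 8 + 1 = 9.
A4 applies (level before this adjustment is 9 ≥ 5, so +2): 9 + 2 = 11.
A5 applies: 11 + 1 = 12.
A6 applies: 12 + 1 = 13.
Final offense level: 13.
Criminal history: 0 prior points → Category Minimal (0-2).
Level 13 falls in the 13-16 band.
Grid: Level 13-16 × Category Minimal = 900-1200 days.

900-1200 days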